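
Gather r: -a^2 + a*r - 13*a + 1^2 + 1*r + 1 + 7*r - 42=-a^2 - 13*a + r*(a + 8) - 40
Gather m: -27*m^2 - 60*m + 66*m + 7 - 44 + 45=-27*m^2 + 6*m + 8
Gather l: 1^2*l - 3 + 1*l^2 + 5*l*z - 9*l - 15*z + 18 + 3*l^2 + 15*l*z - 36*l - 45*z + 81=4*l^2 + l*(20*z - 44) - 60*z + 96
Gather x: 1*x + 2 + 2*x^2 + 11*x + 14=2*x^2 + 12*x + 16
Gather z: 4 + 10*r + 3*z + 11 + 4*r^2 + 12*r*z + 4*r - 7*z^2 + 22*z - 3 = 4*r^2 + 14*r - 7*z^2 + z*(12*r + 25) + 12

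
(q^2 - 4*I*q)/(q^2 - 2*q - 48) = q*(-q + 4*I)/(-q^2 + 2*q + 48)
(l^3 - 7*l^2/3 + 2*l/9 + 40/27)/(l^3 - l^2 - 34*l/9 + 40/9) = (l + 2/3)/(l + 2)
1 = 1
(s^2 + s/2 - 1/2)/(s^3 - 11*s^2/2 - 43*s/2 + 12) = (s + 1)/(s^2 - 5*s - 24)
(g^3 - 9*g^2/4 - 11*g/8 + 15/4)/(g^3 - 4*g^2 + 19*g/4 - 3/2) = (4*g + 5)/(2*(2*g - 1))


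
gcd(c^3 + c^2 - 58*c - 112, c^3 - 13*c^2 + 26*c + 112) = c^2 - 6*c - 16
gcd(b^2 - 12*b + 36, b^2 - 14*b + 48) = b - 6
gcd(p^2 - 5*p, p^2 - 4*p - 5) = p - 5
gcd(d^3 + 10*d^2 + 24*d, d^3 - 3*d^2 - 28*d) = d^2 + 4*d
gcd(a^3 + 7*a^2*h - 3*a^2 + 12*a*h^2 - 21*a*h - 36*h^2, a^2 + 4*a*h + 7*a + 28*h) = a + 4*h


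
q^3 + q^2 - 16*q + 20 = (q - 2)^2*(q + 5)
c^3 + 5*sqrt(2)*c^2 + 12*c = c*(c + 2*sqrt(2))*(c + 3*sqrt(2))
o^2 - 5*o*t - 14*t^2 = (o - 7*t)*(o + 2*t)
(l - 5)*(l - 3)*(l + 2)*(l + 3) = l^4 - 3*l^3 - 19*l^2 + 27*l + 90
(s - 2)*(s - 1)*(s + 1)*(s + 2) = s^4 - 5*s^2 + 4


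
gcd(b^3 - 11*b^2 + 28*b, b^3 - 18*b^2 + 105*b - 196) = b^2 - 11*b + 28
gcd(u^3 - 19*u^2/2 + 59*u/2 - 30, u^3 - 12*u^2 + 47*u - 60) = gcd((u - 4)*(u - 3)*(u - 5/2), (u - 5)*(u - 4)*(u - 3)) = u^2 - 7*u + 12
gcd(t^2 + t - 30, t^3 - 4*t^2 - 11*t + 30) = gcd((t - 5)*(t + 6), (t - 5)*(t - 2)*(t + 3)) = t - 5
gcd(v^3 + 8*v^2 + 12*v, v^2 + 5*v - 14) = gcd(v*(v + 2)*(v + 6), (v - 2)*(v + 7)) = 1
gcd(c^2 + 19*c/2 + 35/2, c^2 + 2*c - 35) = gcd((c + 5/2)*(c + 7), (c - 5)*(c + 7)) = c + 7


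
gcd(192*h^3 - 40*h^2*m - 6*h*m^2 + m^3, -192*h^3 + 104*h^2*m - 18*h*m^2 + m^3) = 32*h^2 - 12*h*m + m^2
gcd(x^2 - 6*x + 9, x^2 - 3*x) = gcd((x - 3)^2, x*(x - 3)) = x - 3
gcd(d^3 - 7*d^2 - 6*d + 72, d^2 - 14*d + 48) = d - 6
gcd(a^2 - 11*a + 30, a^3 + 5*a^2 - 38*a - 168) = a - 6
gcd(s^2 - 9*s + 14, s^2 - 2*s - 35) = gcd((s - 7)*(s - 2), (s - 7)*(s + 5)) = s - 7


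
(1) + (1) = 2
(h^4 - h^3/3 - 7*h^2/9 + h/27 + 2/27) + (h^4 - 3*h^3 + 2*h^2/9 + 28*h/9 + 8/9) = 2*h^4 - 10*h^3/3 - 5*h^2/9 + 85*h/27 + 26/27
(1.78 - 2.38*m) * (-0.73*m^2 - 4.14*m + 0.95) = 1.7374*m^3 + 8.5538*m^2 - 9.6302*m + 1.691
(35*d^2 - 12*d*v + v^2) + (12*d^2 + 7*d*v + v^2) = 47*d^2 - 5*d*v + 2*v^2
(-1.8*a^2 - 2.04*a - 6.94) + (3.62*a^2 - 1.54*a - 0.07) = 1.82*a^2 - 3.58*a - 7.01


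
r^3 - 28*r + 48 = (r - 4)*(r - 2)*(r + 6)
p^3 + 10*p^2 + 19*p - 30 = (p - 1)*(p + 5)*(p + 6)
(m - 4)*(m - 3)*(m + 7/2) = m^3 - 7*m^2/2 - 25*m/2 + 42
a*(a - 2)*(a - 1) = a^3 - 3*a^2 + 2*a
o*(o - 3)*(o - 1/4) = o^3 - 13*o^2/4 + 3*o/4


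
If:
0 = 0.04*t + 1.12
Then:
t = -28.00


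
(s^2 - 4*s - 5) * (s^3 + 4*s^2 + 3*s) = s^5 - 18*s^3 - 32*s^2 - 15*s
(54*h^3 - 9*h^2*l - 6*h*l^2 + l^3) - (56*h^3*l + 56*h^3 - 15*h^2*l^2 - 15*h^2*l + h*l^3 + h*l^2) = -56*h^3*l - 2*h^3 + 15*h^2*l^2 + 6*h^2*l - h*l^3 - 7*h*l^2 + l^3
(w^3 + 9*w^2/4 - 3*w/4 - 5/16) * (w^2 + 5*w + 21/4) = w^5 + 29*w^4/4 + 63*w^3/4 + 31*w^2/4 - 11*w/2 - 105/64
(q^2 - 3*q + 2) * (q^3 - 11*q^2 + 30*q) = q^5 - 14*q^4 + 65*q^3 - 112*q^2 + 60*q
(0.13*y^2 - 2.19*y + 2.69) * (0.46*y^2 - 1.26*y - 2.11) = 0.0598*y^4 - 1.1712*y^3 + 3.7225*y^2 + 1.2315*y - 5.6759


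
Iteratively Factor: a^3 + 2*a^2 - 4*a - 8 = (a + 2)*(a^2 - 4) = (a + 2)^2*(a - 2)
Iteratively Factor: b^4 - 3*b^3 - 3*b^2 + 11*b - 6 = (b + 2)*(b^3 - 5*b^2 + 7*b - 3) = (b - 3)*(b + 2)*(b^2 - 2*b + 1) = (b - 3)*(b - 1)*(b + 2)*(b - 1)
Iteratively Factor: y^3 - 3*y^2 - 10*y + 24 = (y - 4)*(y^2 + y - 6) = (y - 4)*(y + 3)*(y - 2)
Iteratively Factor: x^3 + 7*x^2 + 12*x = (x + 3)*(x^2 + 4*x) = x*(x + 3)*(x + 4)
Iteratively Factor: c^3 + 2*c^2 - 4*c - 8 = (c + 2)*(c^2 - 4) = (c + 2)^2*(c - 2)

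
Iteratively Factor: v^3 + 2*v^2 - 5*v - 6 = (v + 3)*(v^2 - v - 2) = (v - 2)*(v + 3)*(v + 1)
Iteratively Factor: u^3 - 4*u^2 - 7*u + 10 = (u + 2)*(u^2 - 6*u + 5) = (u - 1)*(u + 2)*(u - 5)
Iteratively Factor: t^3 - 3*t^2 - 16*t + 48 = (t - 4)*(t^2 + t - 12) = (t - 4)*(t - 3)*(t + 4)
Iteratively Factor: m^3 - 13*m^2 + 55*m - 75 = (m - 3)*(m^2 - 10*m + 25) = (m - 5)*(m - 3)*(m - 5)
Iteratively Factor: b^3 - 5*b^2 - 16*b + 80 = (b - 4)*(b^2 - b - 20) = (b - 4)*(b + 4)*(b - 5)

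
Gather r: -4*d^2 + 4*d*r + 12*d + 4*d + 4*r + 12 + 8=-4*d^2 + 16*d + r*(4*d + 4) + 20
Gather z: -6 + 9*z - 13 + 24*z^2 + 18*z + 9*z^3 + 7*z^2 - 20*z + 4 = 9*z^3 + 31*z^2 + 7*z - 15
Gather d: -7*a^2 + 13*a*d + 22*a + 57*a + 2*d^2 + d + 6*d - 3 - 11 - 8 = -7*a^2 + 79*a + 2*d^2 + d*(13*a + 7) - 22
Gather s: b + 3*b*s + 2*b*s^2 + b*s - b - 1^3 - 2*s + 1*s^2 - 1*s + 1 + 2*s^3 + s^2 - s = 2*s^3 + s^2*(2*b + 2) + s*(4*b - 4)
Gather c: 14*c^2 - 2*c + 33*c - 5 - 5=14*c^2 + 31*c - 10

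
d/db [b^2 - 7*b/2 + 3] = 2*b - 7/2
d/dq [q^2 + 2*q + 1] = 2*q + 2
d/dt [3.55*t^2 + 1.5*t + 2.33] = 7.1*t + 1.5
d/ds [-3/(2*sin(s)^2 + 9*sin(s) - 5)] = 3*(4*sin(s) + 9)*cos(s)/(2*sin(s)^2 + 9*sin(s) - 5)^2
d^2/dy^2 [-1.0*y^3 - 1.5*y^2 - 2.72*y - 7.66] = -6.0*y - 3.0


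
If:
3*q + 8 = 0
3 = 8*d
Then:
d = 3/8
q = -8/3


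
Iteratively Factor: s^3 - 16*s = (s + 4)*(s^2 - 4*s) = s*(s + 4)*(s - 4)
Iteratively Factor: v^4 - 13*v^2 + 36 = (v - 3)*(v^3 + 3*v^2 - 4*v - 12) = (v - 3)*(v + 3)*(v^2 - 4) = (v - 3)*(v - 2)*(v + 3)*(v + 2)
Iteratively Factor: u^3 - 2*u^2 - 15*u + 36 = (u - 3)*(u^2 + u - 12) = (u - 3)*(u + 4)*(u - 3)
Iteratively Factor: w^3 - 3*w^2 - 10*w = (w)*(w^2 - 3*w - 10) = w*(w - 5)*(w + 2)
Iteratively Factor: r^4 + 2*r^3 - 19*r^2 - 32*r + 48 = (r - 1)*(r^3 + 3*r^2 - 16*r - 48) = (r - 4)*(r - 1)*(r^2 + 7*r + 12) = (r - 4)*(r - 1)*(r + 4)*(r + 3)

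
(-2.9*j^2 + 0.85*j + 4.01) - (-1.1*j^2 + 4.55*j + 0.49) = -1.8*j^2 - 3.7*j + 3.52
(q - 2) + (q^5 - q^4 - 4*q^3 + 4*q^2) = q^5 - q^4 - 4*q^3 + 4*q^2 + q - 2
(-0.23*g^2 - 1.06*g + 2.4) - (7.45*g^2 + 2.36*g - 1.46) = -7.68*g^2 - 3.42*g + 3.86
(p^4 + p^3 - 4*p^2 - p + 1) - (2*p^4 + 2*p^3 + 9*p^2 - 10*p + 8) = -p^4 - p^3 - 13*p^2 + 9*p - 7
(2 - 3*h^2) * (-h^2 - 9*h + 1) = 3*h^4 + 27*h^3 - 5*h^2 - 18*h + 2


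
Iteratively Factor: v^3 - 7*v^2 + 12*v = (v)*(v^2 - 7*v + 12) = v*(v - 3)*(v - 4)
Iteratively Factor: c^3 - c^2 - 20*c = (c - 5)*(c^2 + 4*c) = (c - 5)*(c + 4)*(c)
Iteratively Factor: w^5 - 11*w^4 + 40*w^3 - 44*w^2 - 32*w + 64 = (w - 2)*(w^4 - 9*w^3 + 22*w^2 - 32) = (w - 2)^2*(w^3 - 7*w^2 + 8*w + 16) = (w - 4)*(w - 2)^2*(w^2 - 3*w - 4) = (w - 4)^2*(w - 2)^2*(w + 1)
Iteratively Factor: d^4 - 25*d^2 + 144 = (d + 4)*(d^3 - 4*d^2 - 9*d + 36) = (d - 4)*(d + 4)*(d^2 - 9) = (d - 4)*(d - 3)*(d + 4)*(d + 3)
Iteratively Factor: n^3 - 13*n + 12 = (n - 1)*(n^2 + n - 12) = (n - 1)*(n + 4)*(n - 3)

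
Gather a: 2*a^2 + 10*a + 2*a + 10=2*a^2 + 12*a + 10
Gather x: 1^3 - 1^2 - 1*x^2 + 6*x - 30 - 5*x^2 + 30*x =-6*x^2 + 36*x - 30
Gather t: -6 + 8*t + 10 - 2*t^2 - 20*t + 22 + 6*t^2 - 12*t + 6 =4*t^2 - 24*t + 32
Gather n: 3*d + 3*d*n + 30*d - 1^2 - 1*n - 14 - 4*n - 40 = 33*d + n*(3*d - 5) - 55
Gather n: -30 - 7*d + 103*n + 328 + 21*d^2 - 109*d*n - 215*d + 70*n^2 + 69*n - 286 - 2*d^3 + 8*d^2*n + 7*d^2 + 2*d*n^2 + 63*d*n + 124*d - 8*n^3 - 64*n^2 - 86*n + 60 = -2*d^3 + 28*d^2 - 98*d - 8*n^3 + n^2*(2*d + 6) + n*(8*d^2 - 46*d + 86) + 72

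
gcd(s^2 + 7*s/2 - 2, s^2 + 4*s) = s + 4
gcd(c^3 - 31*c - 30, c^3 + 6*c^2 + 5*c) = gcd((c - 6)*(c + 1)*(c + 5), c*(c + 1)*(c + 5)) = c^2 + 6*c + 5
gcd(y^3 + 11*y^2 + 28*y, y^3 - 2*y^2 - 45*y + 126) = y + 7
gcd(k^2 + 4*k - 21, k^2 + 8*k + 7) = k + 7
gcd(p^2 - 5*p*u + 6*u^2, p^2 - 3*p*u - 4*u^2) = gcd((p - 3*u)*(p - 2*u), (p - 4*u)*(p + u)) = 1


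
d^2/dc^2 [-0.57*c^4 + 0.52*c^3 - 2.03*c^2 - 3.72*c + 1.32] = -6.84*c^2 + 3.12*c - 4.06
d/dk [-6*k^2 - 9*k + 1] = -12*k - 9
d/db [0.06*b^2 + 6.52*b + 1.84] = 0.12*b + 6.52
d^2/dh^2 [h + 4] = 0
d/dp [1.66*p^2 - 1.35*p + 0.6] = 3.32*p - 1.35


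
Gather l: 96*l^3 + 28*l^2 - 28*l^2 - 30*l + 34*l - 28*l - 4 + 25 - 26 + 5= 96*l^3 - 24*l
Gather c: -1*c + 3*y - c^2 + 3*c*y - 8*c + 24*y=-c^2 + c*(3*y - 9) + 27*y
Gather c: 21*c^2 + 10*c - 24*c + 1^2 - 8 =21*c^2 - 14*c - 7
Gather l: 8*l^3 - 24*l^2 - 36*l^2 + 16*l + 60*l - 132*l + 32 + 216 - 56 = 8*l^3 - 60*l^2 - 56*l + 192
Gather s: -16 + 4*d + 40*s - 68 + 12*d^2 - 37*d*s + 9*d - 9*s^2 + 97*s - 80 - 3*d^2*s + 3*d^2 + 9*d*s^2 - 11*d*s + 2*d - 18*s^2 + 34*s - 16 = 15*d^2 + 15*d + s^2*(9*d - 27) + s*(-3*d^2 - 48*d + 171) - 180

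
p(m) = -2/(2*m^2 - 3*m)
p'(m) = -2*(3 - 4*m)/(2*m^2 - 3*m)^2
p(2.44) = -0.44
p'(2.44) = 0.64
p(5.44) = -0.05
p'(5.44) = 0.02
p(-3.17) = -0.07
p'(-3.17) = -0.04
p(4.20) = -0.09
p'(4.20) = 0.05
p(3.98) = -0.10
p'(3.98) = 0.07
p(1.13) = 2.39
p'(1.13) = 4.35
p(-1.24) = -0.29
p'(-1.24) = -0.34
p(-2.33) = -0.11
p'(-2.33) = -0.08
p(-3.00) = -0.07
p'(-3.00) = -0.04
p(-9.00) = -0.01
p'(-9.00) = 0.00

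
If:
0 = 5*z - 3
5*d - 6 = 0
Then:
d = 6/5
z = 3/5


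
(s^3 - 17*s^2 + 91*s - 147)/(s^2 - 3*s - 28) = (s^2 - 10*s + 21)/(s + 4)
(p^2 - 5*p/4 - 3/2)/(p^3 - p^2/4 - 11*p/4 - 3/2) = 1/(p + 1)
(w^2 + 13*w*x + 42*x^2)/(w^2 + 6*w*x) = (w + 7*x)/w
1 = 1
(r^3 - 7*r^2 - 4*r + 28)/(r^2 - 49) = (r^2 - 4)/(r + 7)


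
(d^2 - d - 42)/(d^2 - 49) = (d + 6)/(d + 7)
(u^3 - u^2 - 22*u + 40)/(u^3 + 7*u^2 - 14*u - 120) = (u - 2)/(u + 6)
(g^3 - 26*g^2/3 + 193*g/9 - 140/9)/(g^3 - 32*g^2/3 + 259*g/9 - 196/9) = (g - 5)/(g - 7)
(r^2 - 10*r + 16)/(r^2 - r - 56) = (r - 2)/(r + 7)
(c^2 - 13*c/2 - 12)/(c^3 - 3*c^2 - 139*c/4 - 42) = 2/(2*c + 7)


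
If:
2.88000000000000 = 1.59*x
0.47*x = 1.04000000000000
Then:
No Solution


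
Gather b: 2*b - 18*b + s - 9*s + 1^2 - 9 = -16*b - 8*s - 8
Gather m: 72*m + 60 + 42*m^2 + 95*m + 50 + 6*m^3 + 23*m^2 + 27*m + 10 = 6*m^3 + 65*m^2 + 194*m + 120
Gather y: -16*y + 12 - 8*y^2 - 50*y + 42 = -8*y^2 - 66*y + 54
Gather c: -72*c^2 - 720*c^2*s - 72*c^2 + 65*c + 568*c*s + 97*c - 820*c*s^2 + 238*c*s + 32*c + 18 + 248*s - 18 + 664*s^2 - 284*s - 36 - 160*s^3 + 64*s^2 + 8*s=c^2*(-720*s - 144) + c*(-820*s^2 + 806*s + 194) - 160*s^3 + 728*s^2 - 28*s - 36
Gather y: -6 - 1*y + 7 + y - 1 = 0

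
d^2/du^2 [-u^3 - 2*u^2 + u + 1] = -6*u - 4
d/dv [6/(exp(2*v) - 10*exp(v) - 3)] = 12*(5 - exp(v))*exp(v)/(-exp(2*v) + 10*exp(v) + 3)^2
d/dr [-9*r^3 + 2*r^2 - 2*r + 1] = -27*r^2 + 4*r - 2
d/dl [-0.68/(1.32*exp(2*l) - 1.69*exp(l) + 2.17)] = (1.7952*exp(l) - 1.1492)*exp(l)/(1.32*exp(2*l) - 1.69*exp(l) + 2.17)^2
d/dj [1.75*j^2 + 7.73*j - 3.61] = 3.5*j + 7.73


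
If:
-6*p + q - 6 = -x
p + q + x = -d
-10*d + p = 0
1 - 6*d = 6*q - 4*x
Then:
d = -6/71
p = -60/71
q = 371/710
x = 289/710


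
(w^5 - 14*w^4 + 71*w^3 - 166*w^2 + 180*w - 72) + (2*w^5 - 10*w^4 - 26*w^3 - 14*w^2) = 3*w^5 - 24*w^4 + 45*w^3 - 180*w^2 + 180*w - 72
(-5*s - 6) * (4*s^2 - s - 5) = -20*s^3 - 19*s^2 + 31*s + 30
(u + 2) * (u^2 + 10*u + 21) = u^3 + 12*u^2 + 41*u + 42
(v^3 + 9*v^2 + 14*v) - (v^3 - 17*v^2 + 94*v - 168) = 26*v^2 - 80*v + 168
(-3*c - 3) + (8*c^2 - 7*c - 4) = 8*c^2 - 10*c - 7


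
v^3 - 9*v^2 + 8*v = v*(v - 8)*(v - 1)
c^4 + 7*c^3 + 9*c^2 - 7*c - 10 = (c - 1)*(c + 1)*(c + 2)*(c + 5)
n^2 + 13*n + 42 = (n + 6)*(n + 7)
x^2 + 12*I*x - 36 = (x + 6*I)^2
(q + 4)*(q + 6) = q^2 + 10*q + 24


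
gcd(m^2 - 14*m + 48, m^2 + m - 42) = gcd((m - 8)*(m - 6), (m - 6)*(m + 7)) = m - 6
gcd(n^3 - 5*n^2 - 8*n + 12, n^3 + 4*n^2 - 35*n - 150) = n - 6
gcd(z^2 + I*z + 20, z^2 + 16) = z - 4*I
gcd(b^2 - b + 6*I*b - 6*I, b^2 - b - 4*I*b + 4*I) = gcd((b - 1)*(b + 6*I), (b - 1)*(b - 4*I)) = b - 1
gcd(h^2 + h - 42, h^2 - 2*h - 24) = h - 6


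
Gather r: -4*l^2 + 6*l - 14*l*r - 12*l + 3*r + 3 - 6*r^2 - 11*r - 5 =-4*l^2 - 6*l - 6*r^2 + r*(-14*l - 8) - 2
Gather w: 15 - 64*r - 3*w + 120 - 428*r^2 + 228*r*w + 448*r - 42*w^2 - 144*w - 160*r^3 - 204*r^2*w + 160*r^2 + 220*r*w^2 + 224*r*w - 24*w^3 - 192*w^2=-160*r^3 - 268*r^2 + 384*r - 24*w^3 + w^2*(220*r - 234) + w*(-204*r^2 + 452*r - 147) + 135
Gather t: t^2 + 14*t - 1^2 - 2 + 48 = t^2 + 14*t + 45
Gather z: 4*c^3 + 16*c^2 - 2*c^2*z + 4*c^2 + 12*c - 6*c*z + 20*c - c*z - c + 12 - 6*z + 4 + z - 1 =4*c^3 + 20*c^2 + 31*c + z*(-2*c^2 - 7*c - 5) + 15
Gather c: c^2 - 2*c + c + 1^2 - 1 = c^2 - c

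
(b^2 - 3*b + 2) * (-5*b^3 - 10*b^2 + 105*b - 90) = -5*b^5 + 5*b^4 + 125*b^3 - 425*b^2 + 480*b - 180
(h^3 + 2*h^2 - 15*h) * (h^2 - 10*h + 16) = h^5 - 8*h^4 - 19*h^3 + 182*h^2 - 240*h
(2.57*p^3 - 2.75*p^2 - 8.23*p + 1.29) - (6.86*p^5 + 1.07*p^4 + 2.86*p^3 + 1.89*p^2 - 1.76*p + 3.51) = -6.86*p^5 - 1.07*p^4 - 0.29*p^3 - 4.64*p^2 - 6.47*p - 2.22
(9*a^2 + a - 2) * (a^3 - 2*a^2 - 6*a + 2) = 9*a^5 - 17*a^4 - 58*a^3 + 16*a^2 + 14*a - 4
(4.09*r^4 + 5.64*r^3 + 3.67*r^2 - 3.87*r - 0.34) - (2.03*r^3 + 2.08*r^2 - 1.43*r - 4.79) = 4.09*r^4 + 3.61*r^3 + 1.59*r^2 - 2.44*r + 4.45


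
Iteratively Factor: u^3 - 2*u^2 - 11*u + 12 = (u - 4)*(u^2 + 2*u - 3) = (u - 4)*(u - 1)*(u + 3)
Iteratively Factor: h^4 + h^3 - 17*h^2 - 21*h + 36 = (h + 3)*(h^3 - 2*h^2 - 11*h + 12) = (h + 3)^2*(h^2 - 5*h + 4) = (h - 4)*(h + 3)^2*(h - 1)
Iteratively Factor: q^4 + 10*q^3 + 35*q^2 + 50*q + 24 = (q + 2)*(q^3 + 8*q^2 + 19*q + 12) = (q + 1)*(q + 2)*(q^2 + 7*q + 12) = (q + 1)*(q + 2)*(q + 3)*(q + 4)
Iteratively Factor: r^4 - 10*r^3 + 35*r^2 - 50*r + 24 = (r - 2)*(r^3 - 8*r^2 + 19*r - 12) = (r - 2)*(r - 1)*(r^2 - 7*r + 12) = (r - 4)*(r - 2)*(r - 1)*(r - 3)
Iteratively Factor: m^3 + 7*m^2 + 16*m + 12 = (m + 3)*(m^2 + 4*m + 4) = (m + 2)*(m + 3)*(m + 2)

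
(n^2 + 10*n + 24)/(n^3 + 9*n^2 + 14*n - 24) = 1/(n - 1)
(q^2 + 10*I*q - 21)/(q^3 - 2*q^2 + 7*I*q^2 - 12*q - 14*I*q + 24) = (q + 7*I)/(q^2 + q*(-2 + 4*I) - 8*I)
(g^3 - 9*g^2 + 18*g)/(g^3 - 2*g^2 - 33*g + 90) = g*(g - 6)/(g^2 + g - 30)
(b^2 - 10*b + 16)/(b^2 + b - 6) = (b - 8)/(b + 3)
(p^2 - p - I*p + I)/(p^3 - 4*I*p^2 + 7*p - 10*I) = (p - 1)/(p^2 - 3*I*p + 10)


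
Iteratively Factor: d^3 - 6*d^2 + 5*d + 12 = (d + 1)*(d^2 - 7*d + 12) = (d - 4)*(d + 1)*(d - 3)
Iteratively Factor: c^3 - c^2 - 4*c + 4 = (c - 1)*(c^2 - 4) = (c - 1)*(c + 2)*(c - 2)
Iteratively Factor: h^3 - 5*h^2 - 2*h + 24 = (h + 2)*(h^2 - 7*h + 12) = (h - 3)*(h + 2)*(h - 4)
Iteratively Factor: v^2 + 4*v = (v)*(v + 4)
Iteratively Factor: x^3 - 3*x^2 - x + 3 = (x - 1)*(x^2 - 2*x - 3) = (x - 3)*(x - 1)*(x + 1)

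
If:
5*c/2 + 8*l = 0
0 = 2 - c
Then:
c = 2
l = -5/8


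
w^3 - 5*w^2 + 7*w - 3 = (w - 3)*(w - 1)^2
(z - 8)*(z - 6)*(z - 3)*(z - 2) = z^4 - 19*z^3 + 124*z^2 - 324*z + 288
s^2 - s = s*(s - 1)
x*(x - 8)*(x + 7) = x^3 - x^2 - 56*x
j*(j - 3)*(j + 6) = j^3 + 3*j^2 - 18*j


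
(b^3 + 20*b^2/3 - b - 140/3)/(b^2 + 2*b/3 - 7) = (b^2 + 9*b + 20)/(b + 3)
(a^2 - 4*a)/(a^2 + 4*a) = (a - 4)/(a + 4)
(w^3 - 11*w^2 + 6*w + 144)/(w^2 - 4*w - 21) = (w^2 - 14*w + 48)/(w - 7)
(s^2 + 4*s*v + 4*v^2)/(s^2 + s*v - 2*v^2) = (s + 2*v)/(s - v)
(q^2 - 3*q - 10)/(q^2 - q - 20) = (q + 2)/(q + 4)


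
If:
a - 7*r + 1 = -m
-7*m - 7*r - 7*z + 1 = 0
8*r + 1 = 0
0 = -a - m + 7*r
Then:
No Solution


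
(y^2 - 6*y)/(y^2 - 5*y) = (y - 6)/(y - 5)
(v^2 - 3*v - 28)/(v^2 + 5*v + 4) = (v - 7)/(v + 1)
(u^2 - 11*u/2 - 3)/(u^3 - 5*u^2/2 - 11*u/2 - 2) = (u - 6)/(u^2 - 3*u - 4)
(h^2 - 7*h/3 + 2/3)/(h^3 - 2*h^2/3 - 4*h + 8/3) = (3*h - 1)/(3*h^2 + 4*h - 4)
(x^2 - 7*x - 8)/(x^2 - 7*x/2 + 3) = 2*(x^2 - 7*x - 8)/(2*x^2 - 7*x + 6)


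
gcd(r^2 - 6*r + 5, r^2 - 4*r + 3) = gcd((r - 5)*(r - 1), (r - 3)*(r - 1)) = r - 1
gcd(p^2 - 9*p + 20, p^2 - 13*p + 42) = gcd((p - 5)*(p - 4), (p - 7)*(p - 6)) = 1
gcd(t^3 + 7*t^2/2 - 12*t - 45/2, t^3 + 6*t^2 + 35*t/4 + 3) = t + 3/2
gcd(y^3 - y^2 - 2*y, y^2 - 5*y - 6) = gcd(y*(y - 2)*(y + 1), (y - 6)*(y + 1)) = y + 1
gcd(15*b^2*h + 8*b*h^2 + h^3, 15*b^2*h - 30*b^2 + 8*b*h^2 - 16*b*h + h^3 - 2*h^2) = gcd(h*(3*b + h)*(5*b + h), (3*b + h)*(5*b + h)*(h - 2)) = 15*b^2 + 8*b*h + h^2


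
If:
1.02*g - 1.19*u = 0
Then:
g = 1.16666666666667*u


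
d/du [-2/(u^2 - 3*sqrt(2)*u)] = 2*(2*u - 3*sqrt(2))/(u^2*(u - 3*sqrt(2))^2)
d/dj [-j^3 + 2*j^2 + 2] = j*(4 - 3*j)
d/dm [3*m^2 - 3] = 6*m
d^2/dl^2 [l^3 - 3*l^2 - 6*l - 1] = 6*l - 6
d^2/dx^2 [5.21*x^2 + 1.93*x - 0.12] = 10.4200000000000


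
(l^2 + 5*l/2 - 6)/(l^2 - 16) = (l - 3/2)/(l - 4)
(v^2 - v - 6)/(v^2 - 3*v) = (v + 2)/v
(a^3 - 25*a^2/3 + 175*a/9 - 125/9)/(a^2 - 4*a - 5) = (9*a^2 - 30*a + 25)/(9*(a + 1))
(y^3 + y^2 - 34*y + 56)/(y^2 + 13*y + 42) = (y^2 - 6*y + 8)/(y + 6)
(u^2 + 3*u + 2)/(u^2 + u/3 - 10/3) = 3*(u + 1)/(3*u - 5)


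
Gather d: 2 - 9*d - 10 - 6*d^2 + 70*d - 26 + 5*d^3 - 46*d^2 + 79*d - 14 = 5*d^3 - 52*d^2 + 140*d - 48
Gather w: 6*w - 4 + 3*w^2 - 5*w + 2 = 3*w^2 + w - 2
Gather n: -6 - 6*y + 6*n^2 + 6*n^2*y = n^2*(6*y + 6) - 6*y - 6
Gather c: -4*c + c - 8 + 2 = -3*c - 6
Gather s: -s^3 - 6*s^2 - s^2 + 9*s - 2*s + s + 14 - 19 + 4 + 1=-s^3 - 7*s^2 + 8*s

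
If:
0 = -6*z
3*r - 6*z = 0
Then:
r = 0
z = 0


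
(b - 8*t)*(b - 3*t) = b^2 - 11*b*t + 24*t^2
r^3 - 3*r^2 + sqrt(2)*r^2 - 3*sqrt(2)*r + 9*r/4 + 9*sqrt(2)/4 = (r - 3/2)^2*(r + sqrt(2))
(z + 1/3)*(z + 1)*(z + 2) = z^3 + 10*z^2/3 + 3*z + 2/3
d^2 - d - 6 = (d - 3)*(d + 2)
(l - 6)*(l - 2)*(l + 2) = l^3 - 6*l^2 - 4*l + 24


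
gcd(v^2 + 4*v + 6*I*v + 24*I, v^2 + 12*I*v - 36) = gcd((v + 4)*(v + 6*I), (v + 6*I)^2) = v + 6*I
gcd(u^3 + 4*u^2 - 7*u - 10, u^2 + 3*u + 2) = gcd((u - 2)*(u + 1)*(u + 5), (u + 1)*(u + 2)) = u + 1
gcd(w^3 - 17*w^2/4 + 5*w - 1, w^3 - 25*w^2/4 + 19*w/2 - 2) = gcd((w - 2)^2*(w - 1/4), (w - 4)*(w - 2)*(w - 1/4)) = w^2 - 9*w/4 + 1/2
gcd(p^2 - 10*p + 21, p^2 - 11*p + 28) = p - 7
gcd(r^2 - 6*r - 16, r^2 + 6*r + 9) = 1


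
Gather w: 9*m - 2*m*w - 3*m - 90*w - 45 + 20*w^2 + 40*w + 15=6*m + 20*w^2 + w*(-2*m - 50) - 30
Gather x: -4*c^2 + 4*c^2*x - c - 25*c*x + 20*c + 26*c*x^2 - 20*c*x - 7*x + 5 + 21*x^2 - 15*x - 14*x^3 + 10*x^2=-4*c^2 + 19*c - 14*x^3 + x^2*(26*c + 31) + x*(4*c^2 - 45*c - 22) + 5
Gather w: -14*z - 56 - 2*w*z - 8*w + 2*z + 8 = w*(-2*z - 8) - 12*z - 48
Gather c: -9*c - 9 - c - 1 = -10*c - 10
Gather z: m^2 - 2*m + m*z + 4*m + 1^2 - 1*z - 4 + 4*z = m^2 + 2*m + z*(m + 3) - 3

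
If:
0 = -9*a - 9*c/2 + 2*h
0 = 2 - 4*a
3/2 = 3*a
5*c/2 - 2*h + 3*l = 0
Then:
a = 1/2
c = 3*l/2 - 9/4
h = 27*l/8 - 45/16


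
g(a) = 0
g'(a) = 0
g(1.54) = 0.00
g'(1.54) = 0.00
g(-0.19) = 0.00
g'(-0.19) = 0.00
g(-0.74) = 0.00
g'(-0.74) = 0.00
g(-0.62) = 0.00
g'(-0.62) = 0.00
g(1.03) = 0.00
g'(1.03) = 0.00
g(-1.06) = 0.00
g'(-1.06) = 0.00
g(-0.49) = 0.00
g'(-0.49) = 0.00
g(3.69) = 0.00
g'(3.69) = 0.00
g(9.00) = 0.00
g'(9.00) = 0.00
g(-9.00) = 0.00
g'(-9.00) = 0.00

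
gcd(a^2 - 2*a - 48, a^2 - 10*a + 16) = a - 8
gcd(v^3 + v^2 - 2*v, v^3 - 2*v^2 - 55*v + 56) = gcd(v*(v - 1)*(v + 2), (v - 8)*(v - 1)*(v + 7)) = v - 1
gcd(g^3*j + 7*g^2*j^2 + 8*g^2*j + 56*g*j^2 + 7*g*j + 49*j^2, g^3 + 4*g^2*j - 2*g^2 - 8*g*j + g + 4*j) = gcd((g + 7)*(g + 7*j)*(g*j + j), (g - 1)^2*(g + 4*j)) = 1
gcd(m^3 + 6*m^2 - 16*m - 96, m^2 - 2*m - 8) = m - 4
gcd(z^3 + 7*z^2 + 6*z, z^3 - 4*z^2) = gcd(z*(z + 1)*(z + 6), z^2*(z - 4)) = z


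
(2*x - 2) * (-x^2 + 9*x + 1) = -2*x^3 + 20*x^2 - 16*x - 2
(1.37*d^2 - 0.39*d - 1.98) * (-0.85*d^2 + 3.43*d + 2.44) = -1.1645*d^4 + 5.0306*d^3 + 3.6881*d^2 - 7.743*d - 4.8312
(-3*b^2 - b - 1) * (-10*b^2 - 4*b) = 30*b^4 + 22*b^3 + 14*b^2 + 4*b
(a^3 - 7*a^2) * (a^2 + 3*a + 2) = a^5 - 4*a^4 - 19*a^3 - 14*a^2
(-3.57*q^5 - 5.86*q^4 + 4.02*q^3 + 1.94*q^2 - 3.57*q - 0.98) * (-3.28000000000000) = 11.7096*q^5 + 19.2208*q^4 - 13.1856*q^3 - 6.3632*q^2 + 11.7096*q + 3.2144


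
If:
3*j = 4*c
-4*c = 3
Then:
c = -3/4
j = -1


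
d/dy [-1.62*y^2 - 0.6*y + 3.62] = -3.24*y - 0.6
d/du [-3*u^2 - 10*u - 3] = -6*u - 10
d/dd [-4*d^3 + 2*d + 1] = 2 - 12*d^2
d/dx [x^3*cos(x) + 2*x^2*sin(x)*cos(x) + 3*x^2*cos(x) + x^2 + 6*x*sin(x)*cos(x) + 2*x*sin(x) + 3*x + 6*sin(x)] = -x^3*sin(x) + 2*x^2*cos(2*x) + 3*sqrt(2)*x^2*cos(x + pi/4) + 2*x*sin(2*x) + 8*x*cos(x) + 6*x*cos(2*x) + 2*x + 2*sin(x) + 3*sin(2*x) + 6*cos(x) + 3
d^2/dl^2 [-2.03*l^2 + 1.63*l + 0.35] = -4.06000000000000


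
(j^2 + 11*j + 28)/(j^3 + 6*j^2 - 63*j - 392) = (j + 4)/(j^2 - j - 56)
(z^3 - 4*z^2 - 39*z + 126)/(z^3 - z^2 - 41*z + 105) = (z^2 - z - 42)/(z^2 + 2*z - 35)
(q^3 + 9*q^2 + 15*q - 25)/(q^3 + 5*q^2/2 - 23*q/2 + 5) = 2*(q^2 + 4*q - 5)/(2*q^2 - 5*q + 2)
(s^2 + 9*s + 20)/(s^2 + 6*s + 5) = (s + 4)/(s + 1)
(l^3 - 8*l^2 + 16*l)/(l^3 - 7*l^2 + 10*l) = (l^2 - 8*l + 16)/(l^2 - 7*l + 10)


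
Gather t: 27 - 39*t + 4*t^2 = 4*t^2 - 39*t + 27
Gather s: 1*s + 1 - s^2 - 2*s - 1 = -s^2 - s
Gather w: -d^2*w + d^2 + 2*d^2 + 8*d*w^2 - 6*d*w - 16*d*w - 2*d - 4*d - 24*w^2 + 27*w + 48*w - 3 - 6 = 3*d^2 - 6*d + w^2*(8*d - 24) + w*(-d^2 - 22*d + 75) - 9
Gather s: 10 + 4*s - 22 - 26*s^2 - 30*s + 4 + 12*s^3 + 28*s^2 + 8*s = 12*s^3 + 2*s^2 - 18*s - 8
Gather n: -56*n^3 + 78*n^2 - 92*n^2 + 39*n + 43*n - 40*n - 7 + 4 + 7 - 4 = -56*n^3 - 14*n^2 + 42*n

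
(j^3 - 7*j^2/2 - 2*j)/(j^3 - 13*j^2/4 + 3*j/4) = 2*(2*j^2 - 7*j - 4)/(4*j^2 - 13*j + 3)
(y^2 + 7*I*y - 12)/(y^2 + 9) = (y + 4*I)/(y - 3*I)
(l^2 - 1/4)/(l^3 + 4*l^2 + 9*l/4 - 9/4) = (2*l + 1)/(2*l^2 + 9*l + 9)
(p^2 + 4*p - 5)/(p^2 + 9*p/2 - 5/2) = 2*(p - 1)/(2*p - 1)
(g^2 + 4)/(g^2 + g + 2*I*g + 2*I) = (g - 2*I)/(g + 1)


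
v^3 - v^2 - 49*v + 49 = (v - 7)*(v - 1)*(v + 7)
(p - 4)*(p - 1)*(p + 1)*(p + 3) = p^4 - p^3 - 13*p^2 + p + 12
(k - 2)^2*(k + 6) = k^3 + 2*k^2 - 20*k + 24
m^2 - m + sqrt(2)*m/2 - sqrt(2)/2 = (m - 1)*(m + sqrt(2)/2)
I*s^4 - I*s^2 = s^2*(s + 1)*(I*s - I)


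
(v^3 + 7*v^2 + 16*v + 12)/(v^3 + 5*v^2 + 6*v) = (v + 2)/v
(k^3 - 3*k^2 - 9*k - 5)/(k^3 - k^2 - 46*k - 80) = (-k^3 + 3*k^2 + 9*k + 5)/(-k^3 + k^2 + 46*k + 80)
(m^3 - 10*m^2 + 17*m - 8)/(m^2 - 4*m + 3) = (m^2 - 9*m + 8)/(m - 3)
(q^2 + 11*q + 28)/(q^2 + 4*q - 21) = (q + 4)/(q - 3)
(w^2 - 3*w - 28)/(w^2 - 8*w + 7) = (w + 4)/(w - 1)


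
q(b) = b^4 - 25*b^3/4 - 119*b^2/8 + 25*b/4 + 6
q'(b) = 4*b^3 - 75*b^2/4 - 119*b/4 + 25/4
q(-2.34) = 19.99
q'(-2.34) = -78.05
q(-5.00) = 1009.12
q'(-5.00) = -813.75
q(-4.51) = 662.31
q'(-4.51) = -607.89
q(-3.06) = 114.35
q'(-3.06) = -192.89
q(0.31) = 6.33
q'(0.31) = -4.66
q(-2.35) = 20.78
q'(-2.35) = -79.30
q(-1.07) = -8.75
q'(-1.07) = 11.72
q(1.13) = -13.32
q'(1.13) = -45.54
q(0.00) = 6.00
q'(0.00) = 6.25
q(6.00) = -546.00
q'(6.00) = 16.75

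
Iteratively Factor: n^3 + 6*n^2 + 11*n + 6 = (n + 2)*(n^2 + 4*n + 3) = (n + 2)*(n + 3)*(n + 1)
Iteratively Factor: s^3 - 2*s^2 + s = (s - 1)*(s^2 - s) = (s - 1)^2*(s)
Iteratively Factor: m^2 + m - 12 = (m + 4)*(m - 3)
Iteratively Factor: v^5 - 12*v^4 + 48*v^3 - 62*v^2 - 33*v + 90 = (v - 2)*(v^4 - 10*v^3 + 28*v^2 - 6*v - 45) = (v - 3)*(v - 2)*(v^3 - 7*v^2 + 7*v + 15) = (v - 3)*(v - 2)*(v + 1)*(v^2 - 8*v + 15) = (v - 3)^2*(v - 2)*(v + 1)*(v - 5)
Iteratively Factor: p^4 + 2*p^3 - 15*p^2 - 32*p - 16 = (p + 4)*(p^3 - 2*p^2 - 7*p - 4) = (p + 1)*(p + 4)*(p^2 - 3*p - 4) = (p + 1)^2*(p + 4)*(p - 4)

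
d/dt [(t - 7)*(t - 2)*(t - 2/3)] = 3*t^2 - 58*t/3 + 20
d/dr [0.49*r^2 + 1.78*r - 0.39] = 0.98*r + 1.78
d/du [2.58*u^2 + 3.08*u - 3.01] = 5.16*u + 3.08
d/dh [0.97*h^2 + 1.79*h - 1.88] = 1.94*h + 1.79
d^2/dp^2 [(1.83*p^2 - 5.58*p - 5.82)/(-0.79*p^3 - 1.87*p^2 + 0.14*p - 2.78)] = (-2.284206*p^6 + 20.894868*p^5 + 91.83276*p^4 + 233.134332*p^3 + 28.272672*p^2 - 259.882488*p - 84.226032)/(0.493039*p^9 + 3.501201*p^8 + 8.025531*p^7 + 10.503265*p^6 + 23.219118*p^5 + 27.429294*p^4 + 13.94674*p^3 + 43.519788*p^2 - 3.245928*p + 21.484952)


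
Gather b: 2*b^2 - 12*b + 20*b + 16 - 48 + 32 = 2*b^2 + 8*b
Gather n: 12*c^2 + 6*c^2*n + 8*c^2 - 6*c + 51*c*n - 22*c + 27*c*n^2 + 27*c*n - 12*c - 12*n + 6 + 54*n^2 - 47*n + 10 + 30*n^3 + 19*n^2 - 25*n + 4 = 20*c^2 - 40*c + 30*n^3 + n^2*(27*c + 73) + n*(6*c^2 + 78*c - 84) + 20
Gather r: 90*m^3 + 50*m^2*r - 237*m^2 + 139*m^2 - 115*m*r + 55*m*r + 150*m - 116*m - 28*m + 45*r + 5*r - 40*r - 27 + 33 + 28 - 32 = 90*m^3 - 98*m^2 + 6*m + r*(50*m^2 - 60*m + 10) + 2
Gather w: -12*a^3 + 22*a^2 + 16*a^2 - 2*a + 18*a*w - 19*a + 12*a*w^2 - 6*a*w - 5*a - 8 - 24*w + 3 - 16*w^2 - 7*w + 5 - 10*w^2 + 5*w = -12*a^3 + 38*a^2 - 26*a + w^2*(12*a - 26) + w*(12*a - 26)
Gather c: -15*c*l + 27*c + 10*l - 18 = c*(27 - 15*l) + 10*l - 18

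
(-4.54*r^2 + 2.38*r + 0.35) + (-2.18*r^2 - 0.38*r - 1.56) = -6.72*r^2 + 2.0*r - 1.21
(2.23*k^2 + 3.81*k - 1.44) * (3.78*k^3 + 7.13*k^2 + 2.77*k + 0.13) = 8.4294*k^5 + 30.3017*k^4 + 27.8992*k^3 + 0.576400000000001*k^2 - 3.4935*k - 0.1872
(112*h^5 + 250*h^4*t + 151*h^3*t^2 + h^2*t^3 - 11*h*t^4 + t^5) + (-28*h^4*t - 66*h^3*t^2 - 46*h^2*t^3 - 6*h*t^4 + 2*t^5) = 112*h^5 + 222*h^4*t + 85*h^3*t^2 - 45*h^2*t^3 - 17*h*t^4 + 3*t^5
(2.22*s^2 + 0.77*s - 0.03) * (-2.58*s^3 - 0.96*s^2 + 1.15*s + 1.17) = -5.7276*s^5 - 4.1178*s^4 + 1.8912*s^3 + 3.5117*s^2 + 0.8664*s - 0.0351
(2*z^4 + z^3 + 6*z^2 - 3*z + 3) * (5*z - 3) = 10*z^5 - z^4 + 27*z^3 - 33*z^2 + 24*z - 9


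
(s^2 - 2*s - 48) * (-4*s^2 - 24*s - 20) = -4*s^4 - 16*s^3 + 220*s^2 + 1192*s + 960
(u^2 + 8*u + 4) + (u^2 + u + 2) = 2*u^2 + 9*u + 6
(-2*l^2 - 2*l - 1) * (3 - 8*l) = 16*l^3 + 10*l^2 + 2*l - 3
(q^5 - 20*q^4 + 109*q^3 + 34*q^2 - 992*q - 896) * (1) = q^5 - 20*q^4 + 109*q^3 + 34*q^2 - 992*q - 896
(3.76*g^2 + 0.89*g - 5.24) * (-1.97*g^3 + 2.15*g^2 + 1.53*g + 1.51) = -7.4072*g^5 + 6.3307*g^4 + 17.9891*g^3 - 4.2267*g^2 - 6.6733*g - 7.9124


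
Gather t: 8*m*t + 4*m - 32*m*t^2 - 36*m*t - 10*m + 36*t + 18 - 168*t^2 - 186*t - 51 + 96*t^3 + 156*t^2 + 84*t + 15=-6*m + 96*t^3 + t^2*(-32*m - 12) + t*(-28*m - 66) - 18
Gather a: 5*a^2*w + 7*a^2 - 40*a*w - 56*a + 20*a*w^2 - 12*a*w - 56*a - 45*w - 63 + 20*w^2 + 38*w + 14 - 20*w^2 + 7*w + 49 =a^2*(5*w + 7) + a*(20*w^2 - 52*w - 112)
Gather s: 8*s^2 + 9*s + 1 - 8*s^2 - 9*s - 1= 0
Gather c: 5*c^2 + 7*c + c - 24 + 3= 5*c^2 + 8*c - 21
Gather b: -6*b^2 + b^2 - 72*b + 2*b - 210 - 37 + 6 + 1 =-5*b^2 - 70*b - 240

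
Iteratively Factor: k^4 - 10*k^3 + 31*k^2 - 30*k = (k - 2)*(k^3 - 8*k^2 + 15*k) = (k - 3)*(k - 2)*(k^2 - 5*k) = (k - 5)*(k - 3)*(k - 2)*(k)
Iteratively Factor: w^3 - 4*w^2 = (w)*(w^2 - 4*w) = w^2*(w - 4)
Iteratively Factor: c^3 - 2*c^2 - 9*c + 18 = (c - 3)*(c^2 + c - 6) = (c - 3)*(c - 2)*(c + 3)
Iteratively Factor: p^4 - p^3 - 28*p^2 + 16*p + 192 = (p - 4)*(p^3 + 3*p^2 - 16*p - 48) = (p - 4)^2*(p^2 + 7*p + 12) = (p - 4)^2*(p + 3)*(p + 4)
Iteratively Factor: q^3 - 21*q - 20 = (q + 1)*(q^2 - q - 20) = (q + 1)*(q + 4)*(q - 5)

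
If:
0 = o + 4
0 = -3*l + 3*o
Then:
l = -4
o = -4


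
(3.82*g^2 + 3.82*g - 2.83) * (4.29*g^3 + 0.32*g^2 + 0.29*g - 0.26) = 16.3878*g^5 + 17.6102*g^4 - 9.8105*g^3 - 0.791*g^2 - 1.8139*g + 0.7358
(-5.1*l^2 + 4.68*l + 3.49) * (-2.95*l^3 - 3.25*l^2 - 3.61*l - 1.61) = 15.045*l^5 + 2.769*l^4 - 7.0945*l^3 - 20.0263*l^2 - 20.1337*l - 5.6189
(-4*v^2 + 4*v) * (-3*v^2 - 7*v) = 12*v^4 + 16*v^3 - 28*v^2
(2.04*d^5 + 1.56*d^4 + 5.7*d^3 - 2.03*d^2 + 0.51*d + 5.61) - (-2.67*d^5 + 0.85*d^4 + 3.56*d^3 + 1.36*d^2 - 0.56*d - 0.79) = 4.71*d^5 + 0.71*d^4 + 2.14*d^3 - 3.39*d^2 + 1.07*d + 6.4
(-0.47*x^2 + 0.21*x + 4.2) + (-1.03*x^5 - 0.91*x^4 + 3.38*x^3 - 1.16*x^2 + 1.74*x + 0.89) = -1.03*x^5 - 0.91*x^4 + 3.38*x^3 - 1.63*x^2 + 1.95*x + 5.09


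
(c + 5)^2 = c^2 + 10*c + 25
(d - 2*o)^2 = d^2 - 4*d*o + 4*o^2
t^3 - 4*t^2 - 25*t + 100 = (t - 5)*(t - 4)*(t + 5)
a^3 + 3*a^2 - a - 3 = (a - 1)*(a + 1)*(a + 3)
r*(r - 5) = r^2 - 5*r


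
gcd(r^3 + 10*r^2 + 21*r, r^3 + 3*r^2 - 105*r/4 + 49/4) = r + 7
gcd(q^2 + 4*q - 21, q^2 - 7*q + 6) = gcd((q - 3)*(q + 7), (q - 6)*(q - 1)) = 1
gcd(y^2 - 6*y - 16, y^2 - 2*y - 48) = y - 8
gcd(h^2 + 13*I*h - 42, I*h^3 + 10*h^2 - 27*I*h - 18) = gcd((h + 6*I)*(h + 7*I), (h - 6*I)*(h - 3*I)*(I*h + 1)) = 1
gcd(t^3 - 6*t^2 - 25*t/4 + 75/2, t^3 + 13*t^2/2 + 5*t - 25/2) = t + 5/2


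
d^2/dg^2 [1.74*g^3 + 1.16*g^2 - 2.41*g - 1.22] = 10.44*g + 2.32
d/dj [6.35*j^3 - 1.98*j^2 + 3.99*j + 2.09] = 19.05*j^2 - 3.96*j + 3.99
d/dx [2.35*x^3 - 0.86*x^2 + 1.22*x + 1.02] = 7.05*x^2 - 1.72*x + 1.22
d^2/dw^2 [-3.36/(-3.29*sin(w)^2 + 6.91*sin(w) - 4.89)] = (-145.475904*sin(w)^4 + 229.157712*sin(w)^3 + 274.004304*sin(w)^2 - 571.849488*sin(w) + 212.7552)/(3.29*sin(w)^2 - 6.91*sin(w) + 4.89)^3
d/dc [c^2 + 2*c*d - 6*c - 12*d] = 2*c + 2*d - 6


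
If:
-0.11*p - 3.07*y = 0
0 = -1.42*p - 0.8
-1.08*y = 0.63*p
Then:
No Solution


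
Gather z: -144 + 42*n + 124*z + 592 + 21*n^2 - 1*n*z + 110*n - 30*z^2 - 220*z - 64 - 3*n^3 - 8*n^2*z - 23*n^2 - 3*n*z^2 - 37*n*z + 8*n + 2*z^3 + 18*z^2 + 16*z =-3*n^3 - 2*n^2 + 160*n + 2*z^3 + z^2*(-3*n - 12) + z*(-8*n^2 - 38*n - 80) + 384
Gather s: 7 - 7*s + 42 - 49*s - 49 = -56*s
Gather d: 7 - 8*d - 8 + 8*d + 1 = 0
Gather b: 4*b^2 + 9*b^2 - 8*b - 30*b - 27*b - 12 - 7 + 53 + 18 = 13*b^2 - 65*b + 52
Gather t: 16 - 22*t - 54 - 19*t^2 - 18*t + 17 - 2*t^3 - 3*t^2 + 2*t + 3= -2*t^3 - 22*t^2 - 38*t - 18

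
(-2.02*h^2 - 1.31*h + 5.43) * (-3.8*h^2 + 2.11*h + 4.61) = 7.676*h^4 + 0.7158*h^3 - 32.7103*h^2 + 5.4182*h + 25.0323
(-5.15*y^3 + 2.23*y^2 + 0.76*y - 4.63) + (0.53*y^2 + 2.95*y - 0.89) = -5.15*y^3 + 2.76*y^2 + 3.71*y - 5.52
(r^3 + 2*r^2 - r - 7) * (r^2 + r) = r^5 + 3*r^4 + r^3 - 8*r^2 - 7*r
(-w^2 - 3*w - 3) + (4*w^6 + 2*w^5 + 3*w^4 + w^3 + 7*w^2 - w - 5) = 4*w^6 + 2*w^5 + 3*w^4 + w^3 + 6*w^2 - 4*w - 8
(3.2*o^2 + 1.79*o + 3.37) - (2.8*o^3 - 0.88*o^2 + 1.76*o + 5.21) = -2.8*o^3 + 4.08*o^2 + 0.03*o - 1.84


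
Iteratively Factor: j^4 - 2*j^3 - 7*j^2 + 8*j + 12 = (j + 1)*(j^3 - 3*j^2 - 4*j + 12) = (j - 2)*(j + 1)*(j^2 - j - 6) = (j - 3)*(j - 2)*(j + 1)*(j + 2)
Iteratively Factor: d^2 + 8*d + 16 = (d + 4)*(d + 4)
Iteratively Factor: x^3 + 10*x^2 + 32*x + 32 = (x + 4)*(x^2 + 6*x + 8) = (x + 4)^2*(x + 2)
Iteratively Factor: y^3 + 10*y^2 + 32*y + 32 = (y + 2)*(y^2 + 8*y + 16) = (y + 2)*(y + 4)*(y + 4)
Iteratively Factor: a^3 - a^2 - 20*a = (a + 4)*(a^2 - 5*a) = (a - 5)*(a + 4)*(a)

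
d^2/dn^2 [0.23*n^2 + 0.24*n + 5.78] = 0.460000000000000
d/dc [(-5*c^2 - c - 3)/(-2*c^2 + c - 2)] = (-7*c^2 + 8*c + 5)/(4*c^4 - 4*c^3 + 9*c^2 - 4*c + 4)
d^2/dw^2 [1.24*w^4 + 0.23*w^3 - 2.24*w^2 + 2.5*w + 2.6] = 14.88*w^2 + 1.38*w - 4.48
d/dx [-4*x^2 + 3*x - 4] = 3 - 8*x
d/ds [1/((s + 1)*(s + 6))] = (-2*s - 7)/(s^4 + 14*s^3 + 61*s^2 + 84*s + 36)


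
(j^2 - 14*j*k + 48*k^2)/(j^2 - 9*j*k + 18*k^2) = (j - 8*k)/(j - 3*k)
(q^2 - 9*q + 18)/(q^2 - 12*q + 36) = (q - 3)/(q - 6)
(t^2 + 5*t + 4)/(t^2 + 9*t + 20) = (t + 1)/(t + 5)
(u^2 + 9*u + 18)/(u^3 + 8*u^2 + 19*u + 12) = (u + 6)/(u^2 + 5*u + 4)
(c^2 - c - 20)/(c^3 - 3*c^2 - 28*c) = (c - 5)/(c*(c - 7))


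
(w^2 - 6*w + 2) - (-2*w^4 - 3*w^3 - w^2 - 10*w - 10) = 2*w^4 + 3*w^3 + 2*w^2 + 4*w + 12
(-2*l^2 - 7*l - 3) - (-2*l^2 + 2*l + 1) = -9*l - 4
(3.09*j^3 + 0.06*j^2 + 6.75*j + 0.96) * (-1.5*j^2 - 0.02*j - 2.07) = -4.635*j^5 - 0.1518*j^4 - 16.5225*j^3 - 1.6992*j^2 - 13.9917*j - 1.9872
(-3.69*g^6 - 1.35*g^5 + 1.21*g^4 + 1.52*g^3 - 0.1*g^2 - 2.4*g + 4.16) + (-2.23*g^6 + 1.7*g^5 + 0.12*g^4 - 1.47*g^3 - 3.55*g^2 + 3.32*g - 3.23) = -5.92*g^6 + 0.35*g^5 + 1.33*g^4 + 0.05*g^3 - 3.65*g^2 + 0.92*g + 0.93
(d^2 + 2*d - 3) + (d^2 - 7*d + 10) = 2*d^2 - 5*d + 7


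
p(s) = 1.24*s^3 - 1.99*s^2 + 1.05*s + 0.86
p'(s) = 3.72*s^2 - 3.98*s + 1.05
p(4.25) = 64.57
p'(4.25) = 51.33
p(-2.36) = -29.00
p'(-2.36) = 31.16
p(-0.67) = -1.11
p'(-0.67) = 5.39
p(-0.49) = -0.28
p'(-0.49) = 3.89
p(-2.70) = -40.89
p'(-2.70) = 38.91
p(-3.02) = -54.61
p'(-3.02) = 47.00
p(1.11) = 1.27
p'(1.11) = 1.22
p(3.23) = 25.28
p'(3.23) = 27.00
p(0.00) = 0.86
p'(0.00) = 1.05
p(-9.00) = -1073.74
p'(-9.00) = 338.19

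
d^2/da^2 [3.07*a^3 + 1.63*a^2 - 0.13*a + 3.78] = 18.42*a + 3.26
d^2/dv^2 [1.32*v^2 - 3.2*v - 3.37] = 2.64000000000000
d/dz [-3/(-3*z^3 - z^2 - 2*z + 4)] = 3*(-9*z^2 - 2*z - 2)/(3*z^3 + z^2 + 2*z - 4)^2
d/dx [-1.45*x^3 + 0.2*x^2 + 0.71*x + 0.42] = -4.35*x^2 + 0.4*x + 0.71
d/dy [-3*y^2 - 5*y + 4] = -6*y - 5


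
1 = 1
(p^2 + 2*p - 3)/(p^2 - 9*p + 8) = (p + 3)/(p - 8)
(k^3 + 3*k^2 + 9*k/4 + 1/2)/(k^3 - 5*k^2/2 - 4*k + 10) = (4*k^2 + 4*k + 1)/(2*(2*k^2 - 9*k + 10))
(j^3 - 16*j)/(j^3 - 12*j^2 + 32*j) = (j + 4)/(j - 8)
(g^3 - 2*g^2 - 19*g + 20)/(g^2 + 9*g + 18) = (g^3 - 2*g^2 - 19*g + 20)/(g^2 + 9*g + 18)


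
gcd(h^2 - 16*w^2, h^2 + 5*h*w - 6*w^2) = 1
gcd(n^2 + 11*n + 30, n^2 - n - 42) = n + 6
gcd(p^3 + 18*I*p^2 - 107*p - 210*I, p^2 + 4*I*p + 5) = p + 5*I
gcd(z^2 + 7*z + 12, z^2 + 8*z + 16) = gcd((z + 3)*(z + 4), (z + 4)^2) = z + 4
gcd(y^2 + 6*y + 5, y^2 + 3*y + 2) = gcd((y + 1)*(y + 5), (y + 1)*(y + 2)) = y + 1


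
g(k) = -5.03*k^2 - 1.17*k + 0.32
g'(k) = -10.06*k - 1.17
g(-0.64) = -0.99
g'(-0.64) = 5.27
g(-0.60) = -0.79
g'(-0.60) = 4.87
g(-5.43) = -141.64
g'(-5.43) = 53.46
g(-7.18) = -250.59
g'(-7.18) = 71.06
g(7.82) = -316.43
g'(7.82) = -79.84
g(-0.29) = 0.24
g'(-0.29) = 1.75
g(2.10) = -24.32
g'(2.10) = -22.30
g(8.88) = -406.71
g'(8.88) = -90.50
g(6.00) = -187.78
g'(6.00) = -61.53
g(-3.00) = -41.44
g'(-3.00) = 29.01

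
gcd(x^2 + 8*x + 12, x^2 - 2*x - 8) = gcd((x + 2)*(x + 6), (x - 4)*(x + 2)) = x + 2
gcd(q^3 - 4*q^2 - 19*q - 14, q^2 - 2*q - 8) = q + 2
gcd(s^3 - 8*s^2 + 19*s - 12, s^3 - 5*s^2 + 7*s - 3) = s^2 - 4*s + 3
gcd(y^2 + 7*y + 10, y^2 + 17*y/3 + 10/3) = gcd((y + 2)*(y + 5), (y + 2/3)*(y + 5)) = y + 5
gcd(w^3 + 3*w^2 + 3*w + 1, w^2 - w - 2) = w + 1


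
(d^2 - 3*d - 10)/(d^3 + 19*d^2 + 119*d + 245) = (d^2 - 3*d - 10)/(d^3 + 19*d^2 + 119*d + 245)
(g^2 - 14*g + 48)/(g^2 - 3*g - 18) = (g - 8)/(g + 3)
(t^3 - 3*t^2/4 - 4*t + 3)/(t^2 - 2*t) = t + 5/4 - 3/(2*t)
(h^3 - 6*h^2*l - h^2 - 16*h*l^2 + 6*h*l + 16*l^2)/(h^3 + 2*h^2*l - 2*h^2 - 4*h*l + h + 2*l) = (h - 8*l)/(h - 1)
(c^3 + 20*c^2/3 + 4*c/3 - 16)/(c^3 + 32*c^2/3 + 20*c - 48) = (c + 2)/(c + 6)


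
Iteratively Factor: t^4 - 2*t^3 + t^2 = (t - 1)*(t^3 - t^2) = (t - 1)^2*(t^2) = t*(t - 1)^2*(t)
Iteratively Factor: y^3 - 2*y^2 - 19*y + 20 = (y - 1)*(y^2 - y - 20) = (y - 5)*(y - 1)*(y + 4)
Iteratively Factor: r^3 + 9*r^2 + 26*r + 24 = (r + 2)*(r^2 + 7*r + 12) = (r + 2)*(r + 3)*(r + 4)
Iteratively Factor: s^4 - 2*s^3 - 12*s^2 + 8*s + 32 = (s - 2)*(s^3 - 12*s - 16) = (s - 2)*(s + 2)*(s^2 - 2*s - 8) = (s - 2)*(s + 2)^2*(s - 4)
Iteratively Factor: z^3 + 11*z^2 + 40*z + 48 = (z + 3)*(z^2 + 8*z + 16) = (z + 3)*(z + 4)*(z + 4)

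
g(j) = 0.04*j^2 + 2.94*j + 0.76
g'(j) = 0.08*j + 2.94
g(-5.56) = -14.35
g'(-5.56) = 2.50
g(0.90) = 3.44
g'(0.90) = 3.01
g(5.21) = 17.16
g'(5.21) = 3.36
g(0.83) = 3.23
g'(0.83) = 3.01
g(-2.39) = -6.04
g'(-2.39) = 2.75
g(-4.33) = -11.22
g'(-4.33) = 2.59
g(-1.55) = -3.70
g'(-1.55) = 2.82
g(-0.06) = 0.58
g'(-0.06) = 2.94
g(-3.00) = -7.70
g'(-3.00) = 2.70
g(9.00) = 30.46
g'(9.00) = 3.66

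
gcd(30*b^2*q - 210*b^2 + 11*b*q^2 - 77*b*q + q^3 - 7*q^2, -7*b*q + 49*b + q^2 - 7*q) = q - 7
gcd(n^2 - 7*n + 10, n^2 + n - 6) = n - 2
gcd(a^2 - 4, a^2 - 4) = a^2 - 4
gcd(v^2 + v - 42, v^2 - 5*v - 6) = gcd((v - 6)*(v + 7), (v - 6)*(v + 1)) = v - 6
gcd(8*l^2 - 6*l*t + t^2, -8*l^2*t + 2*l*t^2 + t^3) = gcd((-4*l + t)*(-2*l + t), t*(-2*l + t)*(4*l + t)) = -2*l + t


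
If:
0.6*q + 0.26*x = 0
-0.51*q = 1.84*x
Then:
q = 0.00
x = 0.00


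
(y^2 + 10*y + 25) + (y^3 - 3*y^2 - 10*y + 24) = y^3 - 2*y^2 + 49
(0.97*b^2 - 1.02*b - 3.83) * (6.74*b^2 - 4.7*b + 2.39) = 6.5378*b^4 - 11.4338*b^3 - 18.7019*b^2 + 15.5632*b - 9.1537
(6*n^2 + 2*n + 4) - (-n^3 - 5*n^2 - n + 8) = n^3 + 11*n^2 + 3*n - 4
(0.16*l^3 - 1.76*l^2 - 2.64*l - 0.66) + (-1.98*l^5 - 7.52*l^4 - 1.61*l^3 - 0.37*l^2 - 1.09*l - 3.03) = -1.98*l^5 - 7.52*l^4 - 1.45*l^3 - 2.13*l^2 - 3.73*l - 3.69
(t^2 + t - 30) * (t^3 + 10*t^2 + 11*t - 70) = t^5 + 11*t^4 - 9*t^3 - 359*t^2 - 400*t + 2100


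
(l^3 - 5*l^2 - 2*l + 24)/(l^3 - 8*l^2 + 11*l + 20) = (l^2 - l - 6)/(l^2 - 4*l - 5)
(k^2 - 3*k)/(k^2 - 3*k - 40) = k*(3 - k)/(-k^2 + 3*k + 40)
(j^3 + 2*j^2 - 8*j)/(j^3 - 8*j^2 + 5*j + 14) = j*(j + 4)/(j^2 - 6*j - 7)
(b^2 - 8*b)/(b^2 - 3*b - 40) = b/(b + 5)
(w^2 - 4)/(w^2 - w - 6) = (w - 2)/(w - 3)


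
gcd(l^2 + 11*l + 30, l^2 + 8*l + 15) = l + 5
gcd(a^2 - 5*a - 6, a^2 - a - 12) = 1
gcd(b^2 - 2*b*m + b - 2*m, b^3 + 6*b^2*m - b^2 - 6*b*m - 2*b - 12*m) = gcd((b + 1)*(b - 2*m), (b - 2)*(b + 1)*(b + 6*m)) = b + 1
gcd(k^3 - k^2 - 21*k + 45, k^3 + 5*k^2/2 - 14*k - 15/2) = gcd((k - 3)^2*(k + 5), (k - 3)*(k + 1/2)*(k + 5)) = k^2 + 2*k - 15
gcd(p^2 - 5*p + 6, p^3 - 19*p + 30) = p^2 - 5*p + 6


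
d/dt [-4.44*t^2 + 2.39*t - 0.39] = 2.39 - 8.88*t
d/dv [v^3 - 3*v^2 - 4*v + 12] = 3*v^2 - 6*v - 4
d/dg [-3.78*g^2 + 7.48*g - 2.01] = 7.48 - 7.56*g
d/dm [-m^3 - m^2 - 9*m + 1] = -3*m^2 - 2*m - 9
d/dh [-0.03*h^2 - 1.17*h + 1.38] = -0.06*h - 1.17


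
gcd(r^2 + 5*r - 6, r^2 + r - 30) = r + 6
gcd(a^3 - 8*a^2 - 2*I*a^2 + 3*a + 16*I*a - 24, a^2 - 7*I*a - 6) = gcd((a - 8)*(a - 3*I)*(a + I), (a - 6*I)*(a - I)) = 1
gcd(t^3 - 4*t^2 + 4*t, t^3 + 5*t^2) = t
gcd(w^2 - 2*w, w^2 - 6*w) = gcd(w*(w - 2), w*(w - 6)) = w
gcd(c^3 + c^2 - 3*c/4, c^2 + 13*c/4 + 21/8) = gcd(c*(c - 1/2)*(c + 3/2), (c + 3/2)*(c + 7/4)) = c + 3/2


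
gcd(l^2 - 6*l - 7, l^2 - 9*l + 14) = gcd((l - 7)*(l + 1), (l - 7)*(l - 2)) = l - 7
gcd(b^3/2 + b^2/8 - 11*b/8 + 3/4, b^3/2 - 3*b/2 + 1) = b^2 + b - 2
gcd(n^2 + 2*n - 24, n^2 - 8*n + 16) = n - 4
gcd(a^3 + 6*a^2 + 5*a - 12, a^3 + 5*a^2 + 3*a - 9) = a^2 + 2*a - 3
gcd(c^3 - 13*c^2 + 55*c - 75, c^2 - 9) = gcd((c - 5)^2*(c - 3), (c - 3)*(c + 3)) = c - 3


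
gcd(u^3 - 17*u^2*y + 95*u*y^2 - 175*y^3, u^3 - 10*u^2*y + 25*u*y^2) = u^2 - 10*u*y + 25*y^2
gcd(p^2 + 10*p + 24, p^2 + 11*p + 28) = p + 4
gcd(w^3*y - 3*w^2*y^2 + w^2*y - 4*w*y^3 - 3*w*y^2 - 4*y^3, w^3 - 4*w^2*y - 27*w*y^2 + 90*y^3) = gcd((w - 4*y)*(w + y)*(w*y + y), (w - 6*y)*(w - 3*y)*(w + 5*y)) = 1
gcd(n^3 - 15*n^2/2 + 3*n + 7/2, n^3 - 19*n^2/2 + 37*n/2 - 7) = n - 7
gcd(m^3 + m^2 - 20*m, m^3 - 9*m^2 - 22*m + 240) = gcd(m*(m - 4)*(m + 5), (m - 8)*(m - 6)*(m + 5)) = m + 5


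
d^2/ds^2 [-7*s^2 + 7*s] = -14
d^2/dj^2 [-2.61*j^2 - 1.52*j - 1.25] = -5.22000000000000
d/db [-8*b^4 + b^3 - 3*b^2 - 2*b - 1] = -32*b^3 + 3*b^2 - 6*b - 2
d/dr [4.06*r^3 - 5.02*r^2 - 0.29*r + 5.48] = 12.18*r^2 - 10.04*r - 0.29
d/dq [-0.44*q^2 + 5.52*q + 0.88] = 5.52 - 0.88*q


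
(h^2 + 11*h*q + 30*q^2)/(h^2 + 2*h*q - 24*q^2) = (-h - 5*q)/(-h + 4*q)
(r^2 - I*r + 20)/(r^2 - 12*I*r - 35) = (r + 4*I)/(r - 7*I)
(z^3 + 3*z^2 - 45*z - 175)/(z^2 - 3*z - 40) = (z^2 - 2*z - 35)/(z - 8)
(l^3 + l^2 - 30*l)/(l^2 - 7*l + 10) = l*(l + 6)/(l - 2)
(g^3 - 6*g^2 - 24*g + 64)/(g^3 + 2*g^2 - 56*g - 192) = (g - 2)/(g + 6)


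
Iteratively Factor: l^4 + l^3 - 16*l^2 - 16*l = (l + 4)*(l^3 - 3*l^2 - 4*l) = (l - 4)*(l + 4)*(l^2 + l) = (l - 4)*(l + 1)*(l + 4)*(l)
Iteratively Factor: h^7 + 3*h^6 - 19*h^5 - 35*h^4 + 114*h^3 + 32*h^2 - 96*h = (h)*(h^6 + 3*h^5 - 19*h^4 - 35*h^3 + 114*h^2 + 32*h - 96) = h*(h + 4)*(h^5 - h^4 - 15*h^3 + 25*h^2 + 14*h - 24) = h*(h - 2)*(h + 4)*(h^4 + h^3 - 13*h^2 - h + 12) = h*(h - 2)*(h + 1)*(h + 4)*(h^3 - 13*h + 12) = h*(h - 2)*(h - 1)*(h + 1)*(h + 4)*(h^2 + h - 12) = h*(h - 2)*(h - 1)*(h + 1)*(h + 4)^2*(h - 3)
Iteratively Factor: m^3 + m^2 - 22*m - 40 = (m + 4)*(m^2 - 3*m - 10) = (m - 5)*(m + 4)*(m + 2)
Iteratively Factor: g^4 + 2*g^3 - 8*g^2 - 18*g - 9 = (g + 1)*(g^3 + g^2 - 9*g - 9) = (g + 1)^2*(g^2 - 9) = (g - 3)*(g + 1)^2*(g + 3)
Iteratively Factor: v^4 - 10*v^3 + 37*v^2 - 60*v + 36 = (v - 2)*(v^3 - 8*v^2 + 21*v - 18) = (v - 3)*(v - 2)*(v^2 - 5*v + 6) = (v - 3)^2*(v - 2)*(v - 2)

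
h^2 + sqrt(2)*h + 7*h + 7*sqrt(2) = (h + 7)*(h + sqrt(2))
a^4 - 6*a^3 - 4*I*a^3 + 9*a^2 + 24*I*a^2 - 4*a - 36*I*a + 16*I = (a - 4)*(a - 4*I)*(-I*a + I)*(I*a - I)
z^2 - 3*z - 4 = (z - 4)*(z + 1)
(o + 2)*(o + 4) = o^2 + 6*o + 8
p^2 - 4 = (p - 2)*(p + 2)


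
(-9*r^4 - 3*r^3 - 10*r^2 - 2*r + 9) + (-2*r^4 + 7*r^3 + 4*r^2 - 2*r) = -11*r^4 + 4*r^3 - 6*r^2 - 4*r + 9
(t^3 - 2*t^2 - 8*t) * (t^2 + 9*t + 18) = t^5 + 7*t^4 - 8*t^3 - 108*t^2 - 144*t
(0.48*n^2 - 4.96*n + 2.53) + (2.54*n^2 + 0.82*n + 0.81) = 3.02*n^2 - 4.14*n + 3.34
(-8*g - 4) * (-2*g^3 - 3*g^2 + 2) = 16*g^4 + 32*g^3 + 12*g^2 - 16*g - 8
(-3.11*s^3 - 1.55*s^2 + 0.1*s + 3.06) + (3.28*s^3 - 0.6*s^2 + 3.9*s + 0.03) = 0.17*s^3 - 2.15*s^2 + 4.0*s + 3.09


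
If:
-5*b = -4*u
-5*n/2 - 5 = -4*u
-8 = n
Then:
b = -3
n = -8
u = -15/4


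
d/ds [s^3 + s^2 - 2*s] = 3*s^2 + 2*s - 2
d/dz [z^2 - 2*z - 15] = 2*z - 2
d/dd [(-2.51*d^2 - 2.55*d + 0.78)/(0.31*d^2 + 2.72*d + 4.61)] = (-6.0367*d^2 - 23.6258*d - 13.8771)/(0.0961*d^4 + 1.6864*d^3 + 10.2566*d^2 + 25.0784*d + 21.2521)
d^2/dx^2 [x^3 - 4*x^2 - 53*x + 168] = 6*x - 8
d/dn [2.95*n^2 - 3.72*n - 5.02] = 5.9*n - 3.72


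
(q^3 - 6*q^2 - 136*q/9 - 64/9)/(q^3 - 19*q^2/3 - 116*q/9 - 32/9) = (3*q + 2)/(3*q + 1)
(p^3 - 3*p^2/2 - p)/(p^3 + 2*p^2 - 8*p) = (p + 1/2)/(p + 4)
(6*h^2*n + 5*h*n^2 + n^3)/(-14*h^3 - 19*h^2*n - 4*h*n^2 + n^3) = n*(-3*h - n)/(7*h^2 + 6*h*n - n^2)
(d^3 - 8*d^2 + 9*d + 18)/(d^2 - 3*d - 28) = (-d^3 + 8*d^2 - 9*d - 18)/(-d^2 + 3*d + 28)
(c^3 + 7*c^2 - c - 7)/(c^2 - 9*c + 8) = (c^2 + 8*c + 7)/(c - 8)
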